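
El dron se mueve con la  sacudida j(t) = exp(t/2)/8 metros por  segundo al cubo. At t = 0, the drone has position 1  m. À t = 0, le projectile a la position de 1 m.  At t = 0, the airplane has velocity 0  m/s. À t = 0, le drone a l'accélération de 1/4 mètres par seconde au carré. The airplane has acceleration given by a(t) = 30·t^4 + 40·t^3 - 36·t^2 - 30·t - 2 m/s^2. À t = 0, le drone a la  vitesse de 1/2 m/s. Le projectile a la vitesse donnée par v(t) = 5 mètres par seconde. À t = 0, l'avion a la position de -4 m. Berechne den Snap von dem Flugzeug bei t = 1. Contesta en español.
Para resolver esto, necesitamos tomar 2 derivadas de nuestra ecuación de la aceleración a(t) = 30·t^4 + 40·t^3 - 36·t^2 - 30·t - 2. La derivada de la aceleración da la sacudida: j(t) = 120·t^3 + 120·t^2 - 72·t - 30. La derivada de la sacudida da el snap: s(t) = 360·t^2 + 240·t - 72. Tenemos el snap s(t) = 360·t^2 + 240·t - 72. Sustituyendo t = 1: s(1) = 528.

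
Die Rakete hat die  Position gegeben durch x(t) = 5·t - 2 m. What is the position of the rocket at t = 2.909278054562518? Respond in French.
Nous avons la position x(t) = 5·t - 2. En substituant t = 2.909278054562518: x(2.909278054562518) = 12.5463902728126.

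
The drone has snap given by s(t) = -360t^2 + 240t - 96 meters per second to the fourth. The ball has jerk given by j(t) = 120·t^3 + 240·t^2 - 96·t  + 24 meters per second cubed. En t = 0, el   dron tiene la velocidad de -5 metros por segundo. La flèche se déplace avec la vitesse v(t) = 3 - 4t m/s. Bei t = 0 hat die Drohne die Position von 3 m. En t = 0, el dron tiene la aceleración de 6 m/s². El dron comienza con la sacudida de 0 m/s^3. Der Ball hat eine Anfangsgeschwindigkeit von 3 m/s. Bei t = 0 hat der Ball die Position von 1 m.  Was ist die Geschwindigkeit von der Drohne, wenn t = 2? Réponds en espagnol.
Debemos encontrar la integral de nuestra ecuación del snap s(t) = -360·t^2 + 240·t - 96 3 veces. La antiderivada del snap es la sacudida. Usando j(0) = 0, obtenemos j(t) = 24·t·(-5·t^2 + 5·t - 4). La integral de la sacudida, con a(0) = 6, da la aceleración: a(t) = -30·t^4 + 40·t^3 - 48·t^2 + 6. Tomando ∫a(t)dt y aplicando v(0) = -5, encontramos v(t) = -6·t^5 + 10·t^4 - 16·t^3 + 6·t - 5. De la ecuación de la velocidad v(t) = -6·t^5 + 10·t^4 - 16·t^3 + 6·t - 5, sustituimos t = 2 para obtener v = -153.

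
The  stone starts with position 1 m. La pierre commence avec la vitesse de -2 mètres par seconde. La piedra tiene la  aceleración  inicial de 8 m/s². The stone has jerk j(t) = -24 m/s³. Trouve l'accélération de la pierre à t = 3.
Nous devons intégrer notre équation du jerk j(t) = -24 1 fois. En intégrant le jerk et en utilisant la condition initiale a(0) = 8, nous obtenons a(t) = 8 - 24·t. De l'équation de l'accélération a(t) = 8 - 24·t, nous substituons t = 3 pour obtenir a = -64.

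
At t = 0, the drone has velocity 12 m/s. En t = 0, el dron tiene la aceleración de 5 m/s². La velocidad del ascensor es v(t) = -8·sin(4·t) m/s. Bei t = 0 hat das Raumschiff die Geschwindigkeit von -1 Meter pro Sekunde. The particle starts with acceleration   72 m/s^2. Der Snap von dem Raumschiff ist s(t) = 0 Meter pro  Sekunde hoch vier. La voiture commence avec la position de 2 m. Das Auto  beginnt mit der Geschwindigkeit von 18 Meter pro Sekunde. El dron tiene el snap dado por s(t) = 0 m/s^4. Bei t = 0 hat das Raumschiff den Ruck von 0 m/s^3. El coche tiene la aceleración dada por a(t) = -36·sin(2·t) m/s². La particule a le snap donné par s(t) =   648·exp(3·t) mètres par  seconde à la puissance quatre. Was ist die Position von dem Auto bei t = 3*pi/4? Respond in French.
Pour résoudre ceci, nous devons prendre 2 primitives de notre équation de l'accélération a(t) = -36·sin(2·t). La primitive de l'accélération, avec v(0) = 18, donne la vitesse: v(t) = 18·cos(2·t). En prenant ∫v(t)dt et en appliquant x(0) = 2, nous trouvons x(t) = 9·sin(2·t) + 2. De l'équation de la position x(t) = 9·sin(2·t) + 2, nous substituons t = 3*pi/4 pour obtenir x = -7.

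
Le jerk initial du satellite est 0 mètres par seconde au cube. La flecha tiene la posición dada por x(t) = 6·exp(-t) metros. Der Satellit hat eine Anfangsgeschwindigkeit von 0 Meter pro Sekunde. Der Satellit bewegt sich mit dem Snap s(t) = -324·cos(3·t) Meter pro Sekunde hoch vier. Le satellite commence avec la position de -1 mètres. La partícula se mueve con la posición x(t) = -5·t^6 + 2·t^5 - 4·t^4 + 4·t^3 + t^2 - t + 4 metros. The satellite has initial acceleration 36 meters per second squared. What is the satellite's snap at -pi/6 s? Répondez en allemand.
Aus der Gleichung für den Snap s(t) = -324·cos(3·t), setzen wir t = -pi/6 ein und erhalten s = 0.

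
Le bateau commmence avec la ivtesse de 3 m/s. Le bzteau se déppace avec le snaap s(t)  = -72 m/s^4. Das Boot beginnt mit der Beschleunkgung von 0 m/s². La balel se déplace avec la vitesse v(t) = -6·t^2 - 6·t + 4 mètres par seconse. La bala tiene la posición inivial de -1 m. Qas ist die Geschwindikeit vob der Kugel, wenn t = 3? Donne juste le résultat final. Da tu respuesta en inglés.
The velocity at t = 3 is v = -68.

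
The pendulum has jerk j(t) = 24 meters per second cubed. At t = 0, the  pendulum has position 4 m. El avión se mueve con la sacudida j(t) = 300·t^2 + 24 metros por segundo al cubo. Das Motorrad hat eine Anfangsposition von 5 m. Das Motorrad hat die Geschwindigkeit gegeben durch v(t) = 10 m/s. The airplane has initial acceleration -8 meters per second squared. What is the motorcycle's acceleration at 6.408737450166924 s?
We must differentiate our velocity equation v(t) = 10 1 time. Taking d/dt of v(t), we find a(t) = 0. From the given acceleration equation a(t) = 0, we substitute t = 6.408737450166924 to get a = 0.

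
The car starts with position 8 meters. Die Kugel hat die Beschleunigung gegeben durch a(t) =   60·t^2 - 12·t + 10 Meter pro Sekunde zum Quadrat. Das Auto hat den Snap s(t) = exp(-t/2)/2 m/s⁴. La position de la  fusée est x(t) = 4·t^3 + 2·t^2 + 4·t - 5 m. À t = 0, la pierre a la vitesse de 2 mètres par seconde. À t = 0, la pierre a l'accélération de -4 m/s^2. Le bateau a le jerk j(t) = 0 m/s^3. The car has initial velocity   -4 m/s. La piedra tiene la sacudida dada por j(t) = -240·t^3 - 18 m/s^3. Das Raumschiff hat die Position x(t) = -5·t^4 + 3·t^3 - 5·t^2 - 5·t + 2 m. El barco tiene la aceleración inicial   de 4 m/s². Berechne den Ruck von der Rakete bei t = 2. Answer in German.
Wir müssen unsere Gleichung für die Position x(t) = 4·t^3 + 2·t^2 + 4·t - 5 3-mal ableiten. Die Ableitung von der Position ergibt die Geschwindigkeit: v(t) = 12·t^2 + 4·t + 4. Mit d/dt von v(t) finden wir a(t) = 24·t + 4. Durch Ableiten von der Beschleunigung erhalten wir den Ruck: j(t) = 24. Mit j(t) = 24 und Einsetzen von t = 2, finden wir j = 24.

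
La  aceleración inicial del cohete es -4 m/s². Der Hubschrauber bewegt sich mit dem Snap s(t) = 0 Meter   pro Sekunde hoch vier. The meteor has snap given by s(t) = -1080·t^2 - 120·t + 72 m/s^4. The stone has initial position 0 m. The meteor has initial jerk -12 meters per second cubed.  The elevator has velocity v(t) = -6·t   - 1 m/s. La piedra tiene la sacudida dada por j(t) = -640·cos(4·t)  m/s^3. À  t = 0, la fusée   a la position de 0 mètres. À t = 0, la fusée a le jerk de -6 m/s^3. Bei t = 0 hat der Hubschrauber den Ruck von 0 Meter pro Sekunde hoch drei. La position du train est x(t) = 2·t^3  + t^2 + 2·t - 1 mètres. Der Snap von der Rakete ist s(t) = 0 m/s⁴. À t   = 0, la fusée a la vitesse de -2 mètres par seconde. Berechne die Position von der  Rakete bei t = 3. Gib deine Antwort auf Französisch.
Nous devons intégrer notre équation du snap s(t) = 0 4 fois. La primitive du snap, avec j(0) = -6, donne le jerk: j(t) = -6. En intégrant le jerk et en utilisant la condition initiale a(0) = -4, nous obtenons a(t) = -6·t - 4. L'intégrale de l'accélération, avec v(0) = -2, donne la vitesse: v(t) = -3·t^2 - 4·t - 2. L'intégrale de la vitesse, avec x(0) = 0, donne la position: x(t) = -t^3 - 2·t^2 - 2·t. De l'équation de la position x(t) = -t^3 - 2·t^2 - 2·t, nous substituons t = 3 pour obtenir x = -51.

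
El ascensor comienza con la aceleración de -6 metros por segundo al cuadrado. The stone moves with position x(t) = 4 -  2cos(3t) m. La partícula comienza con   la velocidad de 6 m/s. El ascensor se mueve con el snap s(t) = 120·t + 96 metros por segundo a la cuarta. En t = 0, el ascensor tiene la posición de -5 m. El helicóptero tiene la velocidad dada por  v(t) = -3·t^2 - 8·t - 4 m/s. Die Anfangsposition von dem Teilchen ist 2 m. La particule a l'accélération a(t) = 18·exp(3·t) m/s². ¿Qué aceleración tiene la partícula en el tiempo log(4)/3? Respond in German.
Aus der Gleichung für die Beschleunigung a(t) = 18·exp(3·t), setzen wir t = log(4)/3 ein und erhalten a = 72.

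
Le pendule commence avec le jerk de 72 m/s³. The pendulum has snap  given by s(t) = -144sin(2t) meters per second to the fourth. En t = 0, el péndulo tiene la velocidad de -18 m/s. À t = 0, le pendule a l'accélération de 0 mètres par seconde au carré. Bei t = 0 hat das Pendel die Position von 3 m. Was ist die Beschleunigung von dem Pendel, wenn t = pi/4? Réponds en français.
Nous devons trouver l'intégrale de notre équation du snap s(t) = -144·sin(2·t) 2 fois. La primitive du snap est le jerk. En utilisant j(0) = 72, nous obtenons j(t) = 72·cos(2·t). La primitive du jerk est l'accélération. En utilisant a(0) = 0, nous obtenons a(t) = 36·sin(2·t). En utilisant a(t) = 36·sin(2·t) et en substituant t = pi/4, nous trouvons a = 36.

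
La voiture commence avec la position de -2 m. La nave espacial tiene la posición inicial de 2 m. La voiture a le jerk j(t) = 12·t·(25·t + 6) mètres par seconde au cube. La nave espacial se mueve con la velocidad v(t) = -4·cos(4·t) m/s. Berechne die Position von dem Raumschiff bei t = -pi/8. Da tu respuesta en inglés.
To solve this, we need to take 1 integral of our velocity equation v(t) = -4·cos(4·t). Finding the integral of v(t) and using x(0) = 2: x(t) = 2 - sin(4·t). We have position x(t) = 2 - sin(4·t). Substituting t = -pi/8: x(-pi/8) = 3.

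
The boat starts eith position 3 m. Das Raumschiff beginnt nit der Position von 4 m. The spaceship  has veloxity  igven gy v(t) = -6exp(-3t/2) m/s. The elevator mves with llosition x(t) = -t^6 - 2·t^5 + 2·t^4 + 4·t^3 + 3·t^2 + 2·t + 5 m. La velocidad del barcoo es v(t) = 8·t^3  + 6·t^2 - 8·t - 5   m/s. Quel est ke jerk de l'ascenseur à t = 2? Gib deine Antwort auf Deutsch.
Ausgehend von der Position x(t) = -t^6 - 2·t^5 + 2·t^4 + 4·t^3 + 3·t^2 + 2·t + 5, nehmen wir 3 Ableitungen. Die Ableitung von der Position ergibt die Geschwindigkeit: v(t) = -6·t^5 - 10·t^4 + 8·t^3 + 12·t^2 + 6·t + 2. Durch Ableiten von der Geschwindigkeit erhalten wir die Beschleunigung: a(t) = -30·t^4 - 40·t^3 + 24·t^2 + 24·t + 6. Mit d/dt von a(t) finden wir j(t) = -120·t^3 - 120·t^2 + 48·t + 24. Wir haben den Ruck j(t) = -120·t^3 - 120·t^2 + 48·t + 24. Durch Einsetzen von t = 2: j(2) = -1320.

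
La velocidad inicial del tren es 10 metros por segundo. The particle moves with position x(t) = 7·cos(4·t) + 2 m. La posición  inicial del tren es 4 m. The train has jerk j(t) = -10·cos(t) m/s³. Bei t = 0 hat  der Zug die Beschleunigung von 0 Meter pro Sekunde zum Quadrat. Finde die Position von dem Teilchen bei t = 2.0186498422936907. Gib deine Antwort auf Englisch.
Using x(t) = 7·cos(4·t) + 2 and substituting t = 2.0186498422936907, we find x = 0.468173006723111.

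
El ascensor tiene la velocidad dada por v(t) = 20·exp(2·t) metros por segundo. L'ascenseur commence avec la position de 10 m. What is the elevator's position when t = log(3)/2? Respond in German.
Wir müssen die Stammfunktion unserer Gleichung für die Geschwindigkeit v(t) = 20·exp(2·t) 1-mal finden. Das Integral von der Geschwindigkeit ist die Position. Mit x(0) = 10 erhalten wir x(t) = 10·exp(2·t). Mit x(t) = 10·exp(2·t) und Einsetzen von t = log(3)/2, finden wir x = 30.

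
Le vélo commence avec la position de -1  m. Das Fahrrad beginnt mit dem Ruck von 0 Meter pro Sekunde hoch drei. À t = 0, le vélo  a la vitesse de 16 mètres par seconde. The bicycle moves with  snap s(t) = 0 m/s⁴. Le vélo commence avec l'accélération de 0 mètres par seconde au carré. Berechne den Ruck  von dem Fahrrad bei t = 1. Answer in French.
En partant du snap s(t) = 0, nous prenons 1 intégrale. L'intégrale du snap, avec j(0) = 0, donne le jerk: j(t) = 0. En utilisant j(t) = 0 et en substituant t = 1, nous trouvons j = 0.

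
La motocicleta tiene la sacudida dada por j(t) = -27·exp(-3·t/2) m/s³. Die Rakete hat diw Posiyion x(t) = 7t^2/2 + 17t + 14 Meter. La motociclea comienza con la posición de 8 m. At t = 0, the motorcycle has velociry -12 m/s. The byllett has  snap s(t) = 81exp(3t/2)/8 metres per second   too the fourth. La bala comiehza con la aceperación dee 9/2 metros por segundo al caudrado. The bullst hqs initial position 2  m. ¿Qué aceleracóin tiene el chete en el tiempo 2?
Para resolver esto, necesitamos tomar 2 derivadas de nuestra ecuación de la posición x(t) = 7·t^2/2 + 17·t + 14. Tomando d/dt de x(t), encontramos v(t) = 7·t + 17. Derivando la velocidad, obtenemos la aceleración: a(t) = 7. Tenemos la aceleración a(t) = 7. Sustituyendo t = 2: a(2) = 7.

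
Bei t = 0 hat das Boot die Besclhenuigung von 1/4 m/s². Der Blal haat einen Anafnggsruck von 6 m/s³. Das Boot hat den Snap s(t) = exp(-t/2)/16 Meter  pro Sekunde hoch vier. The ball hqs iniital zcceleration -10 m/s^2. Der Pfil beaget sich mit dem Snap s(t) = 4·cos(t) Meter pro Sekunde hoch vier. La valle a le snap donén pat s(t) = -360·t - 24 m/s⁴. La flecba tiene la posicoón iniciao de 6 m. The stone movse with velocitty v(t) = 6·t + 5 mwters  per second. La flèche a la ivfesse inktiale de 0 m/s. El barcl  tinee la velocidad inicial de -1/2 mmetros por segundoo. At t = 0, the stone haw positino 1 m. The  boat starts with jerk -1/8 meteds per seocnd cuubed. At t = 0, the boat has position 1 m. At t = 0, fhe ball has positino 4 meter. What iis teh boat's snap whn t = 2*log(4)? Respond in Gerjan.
Aus der Gleichung für den Snap s(t) = exp(-t/2)/16, setzen wir t = 2*log(4) ein und erhalten s = 1/64.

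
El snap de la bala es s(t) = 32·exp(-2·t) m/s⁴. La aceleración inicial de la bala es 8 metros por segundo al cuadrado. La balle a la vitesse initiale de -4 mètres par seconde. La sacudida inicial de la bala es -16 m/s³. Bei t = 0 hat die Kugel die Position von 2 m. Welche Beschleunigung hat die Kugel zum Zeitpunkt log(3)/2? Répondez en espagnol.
Para resolver esto, necesitamos tomar 2 integrales de nuestra ecuación del snap s(t) = 32·exp(-2·t). Tomando ∫s(t)dt y aplicando j(0) = -16, encontramos j(t) = -16·exp(-2·t). La antiderivada de la sacudida es la aceleración. Usando a(0) = 8, obtenemos a(t) = 8·exp(-2·t). De la ecuación de la aceleración a(t) = 8·exp(-2·t), sustituimos t = log(3)/2 para obtener a = 8/3.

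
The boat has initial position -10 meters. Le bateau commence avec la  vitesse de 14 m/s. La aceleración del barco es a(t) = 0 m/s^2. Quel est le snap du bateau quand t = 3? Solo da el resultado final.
À t = 3, s = 0.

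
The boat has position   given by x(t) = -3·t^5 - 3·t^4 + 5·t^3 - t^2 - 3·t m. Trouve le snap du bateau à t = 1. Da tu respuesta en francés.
Nous devons dériver notre équation de la position x(t) = -3·t^5 - 3·t^4 + 5·t^3 - t^2 - 3·t 4 fois. La dérivée de la position donne la vitesse: v(t) = -15·t^4 - 12·t^3 + 15·t^2 - 2·t - 3. La dérivée de la vitesse donne l'accélération: a(t) = -60·t^3 - 36·t^2 + 30·t - 2. En dérivant l'accélération, nous obtenons le jerk: j(t) = -180·t^2 - 72·t + 30. La dérivée du jerk donne le snap: s(t) = -360·t - 72. Nous avons le snap s(t) = -360·t - 72. En substituant t = 1: s(1) = -432.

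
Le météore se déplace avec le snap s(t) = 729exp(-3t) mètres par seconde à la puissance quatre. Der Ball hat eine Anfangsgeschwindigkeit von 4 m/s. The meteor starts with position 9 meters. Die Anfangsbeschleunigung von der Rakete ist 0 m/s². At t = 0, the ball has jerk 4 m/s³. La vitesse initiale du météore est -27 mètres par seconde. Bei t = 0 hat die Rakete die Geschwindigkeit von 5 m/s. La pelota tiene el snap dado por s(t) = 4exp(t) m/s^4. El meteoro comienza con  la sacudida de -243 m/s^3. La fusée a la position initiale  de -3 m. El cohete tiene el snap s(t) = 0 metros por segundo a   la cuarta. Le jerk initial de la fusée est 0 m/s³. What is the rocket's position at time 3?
We must find the antiderivative of our snap equation s(t) = 0 4 times. Taking ∫s(t)dt and applying j(0) = 0, we find j(t) = 0. Finding the antiderivative of j(t) and using a(0) = 0: a(t) = 0. Taking ∫a(t)dt and applying v(0) = 5, we find v(t) = 5. Finding the integral of v(t) and using x(0) = -3: x(t) = 5·t - 3. We have position x(t) = 5·t - 3. Substituting t = 3: x(3) = 12.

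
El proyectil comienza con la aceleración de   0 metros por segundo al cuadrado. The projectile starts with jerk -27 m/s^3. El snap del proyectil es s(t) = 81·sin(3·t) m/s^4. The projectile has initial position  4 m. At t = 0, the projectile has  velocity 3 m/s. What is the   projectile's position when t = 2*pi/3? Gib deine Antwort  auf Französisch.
Pour résoudre ceci, nous devons prendre 4 primitives de notre équation du snap s(t) = 81·sin(3·t). En intégrant le snap et en utilisant la condition initiale j(0) = -27, nous obtenons j(t) = -27·cos(3·t). La primitive du jerk est l'accélération. En utilisant a(0) = 0, nous obtenons a(t) = -9·sin(3·t). L'intégrale de l'accélération, avec v(0) = 3, donne la vitesse: v(t) = 3·cos(3·t). L'intégrale de la vitesse, avec x(0) = 4, donne la position: x(t) = sin(3·t) + 4. Nous avons la position x(t) = sin(3·t) + 4. En substituant t = 2*pi/3: x(2*pi/3) = 4.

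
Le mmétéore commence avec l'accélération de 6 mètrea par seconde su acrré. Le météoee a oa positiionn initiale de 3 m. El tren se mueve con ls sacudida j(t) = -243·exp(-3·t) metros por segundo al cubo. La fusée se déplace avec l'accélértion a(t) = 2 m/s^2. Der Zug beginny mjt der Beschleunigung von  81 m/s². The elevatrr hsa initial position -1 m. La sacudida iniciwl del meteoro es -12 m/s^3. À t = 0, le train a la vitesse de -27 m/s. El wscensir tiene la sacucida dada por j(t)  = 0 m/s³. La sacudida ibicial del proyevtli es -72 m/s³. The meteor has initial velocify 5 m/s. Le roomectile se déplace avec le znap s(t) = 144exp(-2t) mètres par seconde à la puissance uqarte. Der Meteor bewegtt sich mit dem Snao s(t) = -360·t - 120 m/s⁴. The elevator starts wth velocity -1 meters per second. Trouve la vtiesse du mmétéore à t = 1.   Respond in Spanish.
Debemos encontrar la integral de nuestra ecuación del snap s(t) = -360·t - 120 3 veces. Tomando ∫s(t)dt y aplicando j(0) = -12, encontramos j(t) = -180·t^2 - 120·t - 12. La integral de la sacudida, con a(0) = 6, da la aceleración: a(t) = -60·t^3 - 60·t^2 - 12·t + 6. Tomando ∫a(t)dt y aplicando v(0) = 5, encontramos v(t) = -15·t^4 - 20·t^3 - 6·t^2 + 6·t + 5. De la ecuación de la velocidad v(t) = -15·t^4 - 20·t^3 - 6·t^2 + 6·t + 5, sustituimos t = 1 para obtener v = -30.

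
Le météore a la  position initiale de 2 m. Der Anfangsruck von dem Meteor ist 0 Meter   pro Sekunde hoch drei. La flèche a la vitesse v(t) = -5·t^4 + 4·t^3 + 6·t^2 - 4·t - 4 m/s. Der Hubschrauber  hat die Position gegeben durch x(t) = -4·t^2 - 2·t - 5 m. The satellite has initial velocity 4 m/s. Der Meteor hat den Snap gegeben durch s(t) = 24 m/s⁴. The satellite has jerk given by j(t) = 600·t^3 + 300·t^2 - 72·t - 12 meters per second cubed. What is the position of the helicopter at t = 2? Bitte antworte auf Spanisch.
Tenemos la posición x(t) = -4·t^2 - 2·t - 5. Sustituyendo t = 2: x(2) = -25.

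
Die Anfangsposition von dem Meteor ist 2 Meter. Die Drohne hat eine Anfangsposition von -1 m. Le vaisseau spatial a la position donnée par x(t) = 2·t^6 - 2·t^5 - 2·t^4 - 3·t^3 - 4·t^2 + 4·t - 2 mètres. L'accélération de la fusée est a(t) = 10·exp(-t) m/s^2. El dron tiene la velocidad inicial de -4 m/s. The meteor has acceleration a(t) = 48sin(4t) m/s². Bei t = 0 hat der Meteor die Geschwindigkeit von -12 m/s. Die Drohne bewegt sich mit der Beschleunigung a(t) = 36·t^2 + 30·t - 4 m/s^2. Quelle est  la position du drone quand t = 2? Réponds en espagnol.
Para resolver esto, necesitamos tomar 2 antiderivadas de nuestra ecuación de la aceleración a(t) = 36·t^2 + 30·t - 4. La integral de la aceleración, con v(0) = -4, da la velocidad: v(t) = 12·t^3 + 15·t^2 - 4·t - 4. Tomando ∫v(t)dt y aplicando x(0) = -1, encontramos x(t) = 3·t^4 + 5·t^3 - 2·t^2 - 4·t - 1. Tenemos la posición x(t) = 3·t^4 + 5·t^3 - 2·t^2 - 4·t - 1. Sustituyendo t = 2: x(2) = 71.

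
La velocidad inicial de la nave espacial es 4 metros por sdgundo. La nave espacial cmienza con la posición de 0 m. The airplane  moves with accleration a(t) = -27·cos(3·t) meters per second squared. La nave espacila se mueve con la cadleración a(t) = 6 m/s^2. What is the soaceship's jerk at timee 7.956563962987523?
Starting from acceleration a(t) = 6, we take 1 derivative. Differentiating acceleration, we get jerk: j(t) = 0. We have jerk j(t) = 0. Substituting t = 7.956563962987523: j(7.956563962987523) = 0.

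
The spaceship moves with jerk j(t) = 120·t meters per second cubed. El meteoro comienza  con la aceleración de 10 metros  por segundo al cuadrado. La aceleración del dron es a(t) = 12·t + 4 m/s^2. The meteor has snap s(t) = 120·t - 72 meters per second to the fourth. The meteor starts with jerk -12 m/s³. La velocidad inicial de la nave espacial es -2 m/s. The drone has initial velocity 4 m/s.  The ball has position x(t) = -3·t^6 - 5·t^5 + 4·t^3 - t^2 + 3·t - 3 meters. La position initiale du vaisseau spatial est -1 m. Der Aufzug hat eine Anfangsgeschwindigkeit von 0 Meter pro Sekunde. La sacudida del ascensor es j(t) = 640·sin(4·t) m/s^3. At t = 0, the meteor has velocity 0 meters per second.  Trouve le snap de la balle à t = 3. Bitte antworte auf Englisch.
Starting from position x(t) = -3·t^6 - 5·t^5 + 4·t^3 - t^2 + 3·t - 3, we take 4 derivatives. The derivative of position gives velocity: v(t) = -18·t^5 - 25·t^4 + 12·t^2 - 2·t + 3. The derivative of velocity gives acceleration: a(t) = -90·t^4 - 100·t^3 + 24·t - 2. The derivative of acceleration gives jerk: j(t) = -360·t^3 - 300·t^2 + 24. Taking d/dt of j(t), we find s(t) = -1080·t^2 - 600·t. From the given snap equation s(t) = -1080·t^2 - 600·t, we substitute t = 3 to get s = -11520.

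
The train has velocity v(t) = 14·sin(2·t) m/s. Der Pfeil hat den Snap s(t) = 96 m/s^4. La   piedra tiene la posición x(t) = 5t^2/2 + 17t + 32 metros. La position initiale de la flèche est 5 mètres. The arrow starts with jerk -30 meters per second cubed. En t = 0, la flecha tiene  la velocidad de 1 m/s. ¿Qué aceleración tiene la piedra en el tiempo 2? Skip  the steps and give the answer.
La respuesta es 5.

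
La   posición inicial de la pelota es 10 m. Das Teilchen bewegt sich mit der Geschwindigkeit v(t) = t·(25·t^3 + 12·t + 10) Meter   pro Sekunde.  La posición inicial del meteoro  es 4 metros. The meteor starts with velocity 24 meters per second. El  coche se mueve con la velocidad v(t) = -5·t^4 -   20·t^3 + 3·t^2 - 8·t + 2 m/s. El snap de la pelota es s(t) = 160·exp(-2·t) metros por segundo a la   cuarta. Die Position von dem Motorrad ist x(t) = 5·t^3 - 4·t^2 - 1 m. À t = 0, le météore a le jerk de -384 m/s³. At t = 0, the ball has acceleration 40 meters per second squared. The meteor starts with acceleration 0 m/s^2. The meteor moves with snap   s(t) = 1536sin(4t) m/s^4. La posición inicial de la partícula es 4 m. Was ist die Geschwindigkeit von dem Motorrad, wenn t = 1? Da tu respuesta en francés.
En partant de la position x(t) = 5·t^3 - 4·t^2 - 1, nous prenons 1 dérivée. La dérivée de la position donne la vitesse: v(t) = 15·t^2 - 8·t. Nous avons la vitesse v(t) = 15·t^2 - 8·t. En substituant t = 1: v(1) = 7.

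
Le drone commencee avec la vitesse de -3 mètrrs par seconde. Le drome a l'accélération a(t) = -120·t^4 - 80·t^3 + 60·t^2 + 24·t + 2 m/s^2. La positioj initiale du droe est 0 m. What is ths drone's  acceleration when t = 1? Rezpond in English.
We have acceleration a(t) = -120·t^4 - 80·t^3 + 60·t^2 + 24·t + 2. Substituting t = 1: a(1) = -114.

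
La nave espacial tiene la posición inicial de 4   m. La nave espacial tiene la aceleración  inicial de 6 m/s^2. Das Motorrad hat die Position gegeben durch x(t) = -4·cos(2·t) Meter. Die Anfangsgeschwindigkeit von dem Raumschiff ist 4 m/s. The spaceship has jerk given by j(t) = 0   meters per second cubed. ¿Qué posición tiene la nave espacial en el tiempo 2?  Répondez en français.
En partant du jerk j(t) = 0, nous prenons 3 primitives. L'intégrale du jerk est l'accélération. En utilisant a(0) = 6, nous obtenons a(t) = 6. La primitive de l'accélération est la vitesse. En utilisant v(0) = 4, nous obtenons v(t) = 6·t + 4. En intégrant la vitesse et en utilisant la condition initiale x(0) = 4, nous obtenons x(t) = 3·t^2 + 4·t + 4. De l'équation de la position x(t) = 3·t^2 + 4·t + 4, nous substituons t = 2 pour obtenir x = 24.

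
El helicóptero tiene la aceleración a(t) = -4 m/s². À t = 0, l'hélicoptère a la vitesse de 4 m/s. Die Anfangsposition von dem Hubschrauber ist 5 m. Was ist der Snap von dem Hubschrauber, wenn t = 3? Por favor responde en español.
Partiendo de la aceleración a(t) = -4, tomamos 2 derivadas. La derivada de la aceleración da la sacudida: j(t) = 0. Derivando la sacudida, obtenemos el snap: s(t) = 0. Usando s(t) = 0 y sustituyendo t = 3, encontramos s = 0.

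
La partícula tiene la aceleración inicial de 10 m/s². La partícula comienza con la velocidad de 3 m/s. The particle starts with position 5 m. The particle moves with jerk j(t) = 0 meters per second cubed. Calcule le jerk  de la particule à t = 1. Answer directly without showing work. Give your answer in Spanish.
En t = 1, j = 0.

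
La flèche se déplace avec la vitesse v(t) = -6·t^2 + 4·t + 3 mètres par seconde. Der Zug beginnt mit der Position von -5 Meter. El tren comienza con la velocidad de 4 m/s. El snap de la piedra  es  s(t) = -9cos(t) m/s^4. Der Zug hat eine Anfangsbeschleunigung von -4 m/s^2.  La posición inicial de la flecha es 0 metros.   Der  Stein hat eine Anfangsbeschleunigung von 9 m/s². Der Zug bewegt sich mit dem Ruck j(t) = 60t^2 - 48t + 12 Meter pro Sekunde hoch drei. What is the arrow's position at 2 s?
We need to integrate our velocity equation v(t) = -6·t^2 + 4·t + 3 1 time. Taking ∫v(t)dt and applying x(0) = 0, we find x(t) = -2·t^3 + 2·t^2 + 3·t. From the given position equation x(t) = -2·t^3 + 2·t^2 + 3·t, we substitute t = 2 to get x = -2.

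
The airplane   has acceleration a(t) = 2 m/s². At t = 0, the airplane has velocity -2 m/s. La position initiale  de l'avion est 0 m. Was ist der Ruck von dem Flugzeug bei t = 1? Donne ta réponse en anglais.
Starting from acceleration a(t) = 2, we take 1 derivative. The derivative of acceleration gives jerk: j(t) = 0. From the given jerk equation j(t) = 0, we substitute t = 1 to get j = 0.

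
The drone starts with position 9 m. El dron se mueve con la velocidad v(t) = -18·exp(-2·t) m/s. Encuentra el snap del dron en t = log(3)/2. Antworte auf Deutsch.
Um dies zu lösen, müssen wir 3 Ableitungen unserer Gleichung für die Geschwindigkeit v(t) = -18·exp(-2·t) nehmen. Die Ableitung von der Geschwindigkeit ergibt die Beschleunigung: a(t) = 36·exp(-2·t). Mit d/dt von a(t) finden wir j(t) = -72·exp(-2·t). Die Ableitung von dem Ruck ergibt den Snap: s(t) = 144·exp(-2·t). Wir haben den Snap s(t) = 144·exp(-2·t). Durch Einsetzen von t = log(3)/2: s(log(3)/2) = 48.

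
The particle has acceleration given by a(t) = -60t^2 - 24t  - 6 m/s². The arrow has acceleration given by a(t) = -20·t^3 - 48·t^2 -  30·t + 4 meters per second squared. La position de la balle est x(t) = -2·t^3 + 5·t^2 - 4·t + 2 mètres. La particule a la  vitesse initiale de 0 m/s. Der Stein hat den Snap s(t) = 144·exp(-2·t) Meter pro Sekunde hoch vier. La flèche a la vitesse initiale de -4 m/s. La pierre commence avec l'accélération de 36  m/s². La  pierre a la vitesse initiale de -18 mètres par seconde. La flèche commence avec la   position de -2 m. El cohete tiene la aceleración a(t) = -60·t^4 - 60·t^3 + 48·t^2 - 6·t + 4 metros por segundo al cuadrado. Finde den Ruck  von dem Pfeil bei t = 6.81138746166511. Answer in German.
Ausgehend von der Beschleunigung a(t) = -20·t^3 - 48·t^2 - 30·t + 4, nehmen wir 1 Ableitung. Die Ableitung von der Beschleunigung ergibt den Ruck: j(t) = -60·t^2 - 96·t - 30. Aus der Gleichung für den Ruck j(t) = -60·t^2 - 96·t - 30, setzen wir t = 6.81138746166511 ein und erhalten j = -3467.59314549557.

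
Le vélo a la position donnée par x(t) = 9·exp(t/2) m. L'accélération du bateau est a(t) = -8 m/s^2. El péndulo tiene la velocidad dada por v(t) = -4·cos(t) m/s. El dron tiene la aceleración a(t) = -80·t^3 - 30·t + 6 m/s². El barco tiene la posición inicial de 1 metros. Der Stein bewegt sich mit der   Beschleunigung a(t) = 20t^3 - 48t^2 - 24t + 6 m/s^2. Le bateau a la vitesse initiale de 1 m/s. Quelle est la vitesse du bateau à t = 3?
Nous devons intégrer notre équation de l'accélération a(t) = -8 1 fois. L'intégrale de l'accélération est la vitesse. En utilisant v(0) = 1, nous obtenons v(t) = 1 - 8·t. De l'équation de la vitesse v(t) = 1 - 8·t, nous substituons t = 3 pour obtenir v = -23.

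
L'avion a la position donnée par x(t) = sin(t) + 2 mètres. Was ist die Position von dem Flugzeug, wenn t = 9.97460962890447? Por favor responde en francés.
Nous avons la position x(t) = sin(t) + 2. En substituant t = 9.97460962890447: x(9.97460962890447) = 1.47745628551667.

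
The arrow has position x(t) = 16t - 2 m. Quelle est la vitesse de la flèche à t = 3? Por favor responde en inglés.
We must differentiate our position equation x(t) = 16·t - 2 1 time. Taking d/dt of x(t), we find v(t) = 16. We have velocity v(t) = 16. Substituting t = 3: v(3) = 16.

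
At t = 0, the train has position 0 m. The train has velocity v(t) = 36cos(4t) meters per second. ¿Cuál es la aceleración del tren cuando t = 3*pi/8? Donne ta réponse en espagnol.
Para resolver esto, necesitamos tomar 1 derivada de nuestra ecuación de la velocidad v(t) = 36·cos(4·t). Derivando la velocidad, obtenemos la aceleración: a(t) = -144·sin(4·t). De la ecuación de la aceleración a(t) = -144·sin(4·t), sustituimos t = 3*pi/8 para obtener a = 144.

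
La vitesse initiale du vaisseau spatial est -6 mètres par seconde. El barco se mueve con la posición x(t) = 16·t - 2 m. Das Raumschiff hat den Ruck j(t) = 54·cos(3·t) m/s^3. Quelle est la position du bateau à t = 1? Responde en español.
Usando x(t) = 16·t - 2 y sustituyendo t = 1, encontramos x = 14.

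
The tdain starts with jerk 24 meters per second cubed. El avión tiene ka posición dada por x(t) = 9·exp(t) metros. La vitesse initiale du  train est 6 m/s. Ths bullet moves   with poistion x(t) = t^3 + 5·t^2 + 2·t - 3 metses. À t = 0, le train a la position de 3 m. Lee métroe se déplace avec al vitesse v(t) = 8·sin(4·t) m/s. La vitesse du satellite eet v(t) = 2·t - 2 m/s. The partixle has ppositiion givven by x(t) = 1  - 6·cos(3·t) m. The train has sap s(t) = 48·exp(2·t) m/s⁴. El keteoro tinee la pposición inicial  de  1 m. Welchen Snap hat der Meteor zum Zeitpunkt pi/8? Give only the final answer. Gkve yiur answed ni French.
À t = pi/8, s = 0.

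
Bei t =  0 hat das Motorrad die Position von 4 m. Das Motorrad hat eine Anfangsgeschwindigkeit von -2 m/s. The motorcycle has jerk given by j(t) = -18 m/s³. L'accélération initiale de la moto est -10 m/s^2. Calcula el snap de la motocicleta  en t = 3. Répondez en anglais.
Starting from jerk j(t) = -18, we take 1 derivative. Differentiating jerk, we get snap: s(t) = 0. Using s(t) = 0 and substituting t = 3, we find s = 0.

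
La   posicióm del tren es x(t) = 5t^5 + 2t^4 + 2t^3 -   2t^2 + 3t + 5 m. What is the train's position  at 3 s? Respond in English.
We have position x(t) = 5·t^5 + 2·t^4 + 2·t^3 - 2·t^2 + 3·t + 5. Substituting t = 3: x(3) = 1427.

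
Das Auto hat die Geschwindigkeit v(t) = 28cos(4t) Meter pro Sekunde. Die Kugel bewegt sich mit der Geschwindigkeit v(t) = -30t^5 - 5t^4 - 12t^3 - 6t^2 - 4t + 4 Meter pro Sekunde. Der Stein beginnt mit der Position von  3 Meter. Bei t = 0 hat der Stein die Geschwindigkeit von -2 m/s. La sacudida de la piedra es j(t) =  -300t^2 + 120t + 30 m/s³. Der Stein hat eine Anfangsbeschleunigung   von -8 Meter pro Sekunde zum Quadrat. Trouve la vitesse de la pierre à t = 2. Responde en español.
Necesitamos integrar nuestra ecuación de la sacudida j(t) = -300·t^2 + 120·t + 30 2 veces. Tomando ∫j(t)dt y aplicando a(0) = -8, encontramos a(t) = -100·t^3 + 60·t^2 + 30·t - 8. Tomando ∫a(t)dt y aplicando v(0) = -2, encontramos v(t) = -25·t^4 + 20·t^3 + 15·t^2 - 8·t - 2. Usando v(t) = -25·t^4 + 20·t^3 + 15·t^2 - 8·t - 2 y sustituyendo t = 2, encontramos v = -198.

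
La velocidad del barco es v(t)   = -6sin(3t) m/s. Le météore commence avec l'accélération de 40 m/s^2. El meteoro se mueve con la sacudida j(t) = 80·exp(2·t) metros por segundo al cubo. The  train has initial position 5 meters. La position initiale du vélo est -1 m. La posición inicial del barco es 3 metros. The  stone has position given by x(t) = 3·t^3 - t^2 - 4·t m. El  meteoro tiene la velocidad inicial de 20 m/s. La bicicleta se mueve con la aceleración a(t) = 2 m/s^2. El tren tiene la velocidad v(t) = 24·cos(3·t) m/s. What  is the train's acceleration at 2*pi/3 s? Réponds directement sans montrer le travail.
a(2*pi/3) = 0.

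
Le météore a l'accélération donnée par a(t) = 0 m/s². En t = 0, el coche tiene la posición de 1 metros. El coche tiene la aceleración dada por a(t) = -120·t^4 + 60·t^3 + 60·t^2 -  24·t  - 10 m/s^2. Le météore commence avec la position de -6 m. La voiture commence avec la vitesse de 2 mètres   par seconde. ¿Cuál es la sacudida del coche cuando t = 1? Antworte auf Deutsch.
Um dies zu lösen, müssen wir 1 Ableitung unserer Gleichung für die Beschleunigung a(t) = -120·t^4 + 60·t^3 + 60·t^2 - 24·t - 10 nehmen. Die Ableitung von der Beschleunigung ergibt den Ruck: j(t) = -480·t^3 + 180·t^2 + 120·t - 24. Aus der Gleichung für den Ruck j(t) = -480·t^3 + 180·t^2 + 120·t - 24, setzen wir t = 1 ein und erhalten j = -204.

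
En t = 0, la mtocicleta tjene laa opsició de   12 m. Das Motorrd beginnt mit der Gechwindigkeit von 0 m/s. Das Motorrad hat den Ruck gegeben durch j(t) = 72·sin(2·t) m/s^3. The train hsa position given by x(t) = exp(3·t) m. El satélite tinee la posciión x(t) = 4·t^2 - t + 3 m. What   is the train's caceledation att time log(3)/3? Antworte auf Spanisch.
Para resolver esto, necesitamos tomar 2 derivadas de nuestra ecuación de la posición x(t) = exp(3·t). La derivada de la posición da la velocidad: v(t) = 3·exp(3·t). Tomando d/dt de v(t), encontramos a(t) = 9·exp(3·t). Tenemos la aceleración a(t) = 9·exp(3·t). Sustituyendo t = log(3)/3: a(log(3)/3) = 27.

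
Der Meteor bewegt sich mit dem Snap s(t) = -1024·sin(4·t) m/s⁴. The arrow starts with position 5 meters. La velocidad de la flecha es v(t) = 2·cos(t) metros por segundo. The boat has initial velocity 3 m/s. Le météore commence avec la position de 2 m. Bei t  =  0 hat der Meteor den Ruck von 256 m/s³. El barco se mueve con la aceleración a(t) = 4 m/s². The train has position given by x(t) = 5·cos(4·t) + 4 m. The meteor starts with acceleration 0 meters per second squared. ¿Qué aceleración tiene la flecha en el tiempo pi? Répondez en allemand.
Wir müssen unsere Gleichung für die Geschwindigkeit v(t) = 2·cos(t) 1-mal ableiten. Die Ableitung von der Geschwindigkeit ergibt die Beschleunigung: a(t) = -2·sin(t). Wir haben die Beschleunigung a(t) = -2·sin(t). Durch Einsetzen von t = pi: a(pi) = 0.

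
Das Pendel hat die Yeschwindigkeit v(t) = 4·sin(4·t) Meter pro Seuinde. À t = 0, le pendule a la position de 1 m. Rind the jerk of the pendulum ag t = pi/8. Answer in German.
Ausgehend von der Geschwindigkeit v(t) = 4·sin(4·t), nehmen wir 2 Ableitungen. Die Ableitung von der Geschwindigkeit ergibt die Beschleunigung: a(t) = 16·cos(4·t). Durch Ableiten von der Beschleunigung erhalten wir den Ruck: j(t) = -64·sin(4·t). Wir haben den Ruck j(t) = -64·sin(4·t). Durch Einsetzen von t = pi/8: j(pi/8) = -64.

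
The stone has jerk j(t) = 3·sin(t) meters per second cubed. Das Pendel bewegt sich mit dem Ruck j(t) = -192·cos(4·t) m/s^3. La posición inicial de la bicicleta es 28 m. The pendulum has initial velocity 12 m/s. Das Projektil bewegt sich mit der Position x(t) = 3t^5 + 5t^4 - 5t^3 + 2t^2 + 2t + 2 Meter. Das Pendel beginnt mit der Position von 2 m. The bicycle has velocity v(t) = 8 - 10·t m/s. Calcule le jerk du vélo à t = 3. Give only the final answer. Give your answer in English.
The jerk at t = 3 is j = 0.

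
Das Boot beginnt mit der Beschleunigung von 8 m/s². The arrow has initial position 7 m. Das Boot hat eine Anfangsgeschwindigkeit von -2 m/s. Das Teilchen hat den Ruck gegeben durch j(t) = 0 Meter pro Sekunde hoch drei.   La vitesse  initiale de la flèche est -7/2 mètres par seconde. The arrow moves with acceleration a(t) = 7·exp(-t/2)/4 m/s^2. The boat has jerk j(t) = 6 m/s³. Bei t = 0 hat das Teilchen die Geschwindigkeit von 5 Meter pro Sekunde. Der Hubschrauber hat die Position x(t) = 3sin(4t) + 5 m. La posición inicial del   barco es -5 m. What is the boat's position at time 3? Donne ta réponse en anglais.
We need to integrate our jerk equation j(t) = 6 3 times. The antiderivative of jerk is acceleration. Using a(0) = 8, we get a(t) = 6·t + 8. Taking ∫a(t)dt and applying v(0) = -2, we find v(t) = 3·t^2 + 8·t - 2. Taking ∫v(t)dt and applying x(0) = -5, we find x(t) = t^3 + 4·t^2 - 2·t - 5. From the given position equation x(t) = t^3 + 4·t^2 - 2·t - 5, we substitute t = 3 to get x = 52.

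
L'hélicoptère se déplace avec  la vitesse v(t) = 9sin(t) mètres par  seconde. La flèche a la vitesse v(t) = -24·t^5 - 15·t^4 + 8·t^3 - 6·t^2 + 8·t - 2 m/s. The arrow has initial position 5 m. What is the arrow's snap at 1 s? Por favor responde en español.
Para resolver esto, necesitamos tomar 3 derivadas de nuestra ecuación de la velocidad v(t) = -24·t^5 - 15·t^4 + 8·t^3 - 6·t^2 + 8·t - 2. La derivada de la velocidad da la aceleración: a(t) = -120·t^4 - 60·t^3 + 24·t^2 - 12·t + 8. La derivada de la aceleración da la sacudida: j(t) = -480·t^3 - 180·t^2 + 48·t - 12. La derivada de la sacudida da el snap: s(t) = -1440·t^2 - 360·t + 48. Tenemos el snap s(t) = -1440·t^2 - 360·t + 48. Sustituyendo t = 1: s(1) = -1752.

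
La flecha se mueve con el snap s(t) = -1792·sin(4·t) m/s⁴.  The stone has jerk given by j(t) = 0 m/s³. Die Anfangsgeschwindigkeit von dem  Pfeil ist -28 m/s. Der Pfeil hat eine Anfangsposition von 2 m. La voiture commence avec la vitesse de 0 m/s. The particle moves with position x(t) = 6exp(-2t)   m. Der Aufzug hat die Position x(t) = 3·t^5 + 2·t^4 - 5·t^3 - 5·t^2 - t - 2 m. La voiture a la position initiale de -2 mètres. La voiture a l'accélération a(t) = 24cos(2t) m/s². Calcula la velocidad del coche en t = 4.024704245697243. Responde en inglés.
To find the answer, we compute 1 antiderivative of a(t) = 24·cos(2·t). Integrating acceleration and using the initial condition v(0) = 0, we get v(t) = 12·sin(2·t). Using v(t) = 12·sin(2·t) and substituting t = 4.024704245697243, we find v = 11.7715784339027.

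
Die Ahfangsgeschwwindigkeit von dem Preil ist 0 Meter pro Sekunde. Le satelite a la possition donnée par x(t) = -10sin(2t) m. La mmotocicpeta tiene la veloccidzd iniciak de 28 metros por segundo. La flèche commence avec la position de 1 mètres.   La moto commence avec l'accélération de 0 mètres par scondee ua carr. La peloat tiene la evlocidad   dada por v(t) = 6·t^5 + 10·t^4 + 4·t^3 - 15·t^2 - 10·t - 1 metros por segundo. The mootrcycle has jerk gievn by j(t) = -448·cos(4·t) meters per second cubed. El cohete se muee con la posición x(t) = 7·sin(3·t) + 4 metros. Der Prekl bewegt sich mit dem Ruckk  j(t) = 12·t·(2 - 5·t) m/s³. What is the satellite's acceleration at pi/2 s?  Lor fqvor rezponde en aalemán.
Wir müssen unsere Gleichung für die Position x(t) = -10·sin(2·t) 2-mal ableiten. Die Ableitung von der Position ergibt die Geschwindigkeit: v(t) = -20·cos(2·t). Durch Ableiten von der Geschwindigkeit erhalten wir die Beschleunigung: a(t) = 40·sin(2·t). Mit a(t) = 40·sin(2·t) und Einsetzen von t = pi/2, finden wir a = 0.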